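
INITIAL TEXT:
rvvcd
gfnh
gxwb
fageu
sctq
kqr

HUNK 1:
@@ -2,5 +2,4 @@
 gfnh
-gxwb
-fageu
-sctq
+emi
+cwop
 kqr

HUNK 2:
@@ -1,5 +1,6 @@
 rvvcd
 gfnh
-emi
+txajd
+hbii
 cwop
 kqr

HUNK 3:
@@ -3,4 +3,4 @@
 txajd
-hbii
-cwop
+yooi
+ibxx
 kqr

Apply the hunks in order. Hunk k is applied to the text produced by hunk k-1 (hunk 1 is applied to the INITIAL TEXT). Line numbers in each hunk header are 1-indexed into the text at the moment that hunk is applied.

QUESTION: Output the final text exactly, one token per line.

Answer: rvvcd
gfnh
txajd
yooi
ibxx
kqr

Derivation:
Hunk 1: at line 2 remove [gxwb,fageu,sctq] add [emi,cwop] -> 5 lines: rvvcd gfnh emi cwop kqr
Hunk 2: at line 1 remove [emi] add [txajd,hbii] -> 6 lines: rvvcd gfnh txajd hbii cwop kqr
Hunk 3: at line 3 remove [hbii,cwop] add [yooi,ibxx] -> 6 lines: rvvcd gfnh txajd yooi ibxx kqr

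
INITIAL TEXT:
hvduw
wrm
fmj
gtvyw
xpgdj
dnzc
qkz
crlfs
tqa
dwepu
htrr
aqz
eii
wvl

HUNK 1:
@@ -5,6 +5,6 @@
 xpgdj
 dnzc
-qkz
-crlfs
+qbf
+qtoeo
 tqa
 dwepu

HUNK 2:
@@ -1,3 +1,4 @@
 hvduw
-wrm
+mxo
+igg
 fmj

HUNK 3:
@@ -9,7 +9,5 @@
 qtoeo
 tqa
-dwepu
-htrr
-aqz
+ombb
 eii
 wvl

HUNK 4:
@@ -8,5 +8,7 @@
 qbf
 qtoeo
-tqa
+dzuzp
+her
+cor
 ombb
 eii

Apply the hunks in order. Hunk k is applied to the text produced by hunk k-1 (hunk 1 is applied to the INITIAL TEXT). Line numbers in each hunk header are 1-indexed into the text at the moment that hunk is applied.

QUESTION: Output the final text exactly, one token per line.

Hunk 1: at line 5 remove [qkz,crlfs] add [qbf,qtoeo] -> 14 lines: hvduw wrm fmj gtvyw xpgdj dnzc qbf qtoeo tqa dwepu htrr aqz eii wvl
Hunk 2: at line 1 remove [wrm] add [mxo,igg] -> 15 lines: hvduw mxo igg fmj gtvyw xpgdj dnzc qbf qtoeo tqa dwepu htrr aqz eii wvl
Hunk 3: at line 9 remove [dwepu,htrr,aqz] add [ombb] -> 13 lines: hvduw mxo igg fmj gtvyw xpgdj dnzc qbf qtoeo tqa ombb eii wvl
Hunk 4: at line 8 remove [tqa] add [dzuzp,her,cor] -> 15 lines: hvduw mxo igg fmj gtvyw xpgdj dnzc qbf qtoeo dzuzp her cor ombb eii wvl

Answer: hvduw
mxo
igg
fmj
gtvyw
xpgdj
dnzc
qbf
qtoeo
dzuzp
her
cor
ombb
eii
wvl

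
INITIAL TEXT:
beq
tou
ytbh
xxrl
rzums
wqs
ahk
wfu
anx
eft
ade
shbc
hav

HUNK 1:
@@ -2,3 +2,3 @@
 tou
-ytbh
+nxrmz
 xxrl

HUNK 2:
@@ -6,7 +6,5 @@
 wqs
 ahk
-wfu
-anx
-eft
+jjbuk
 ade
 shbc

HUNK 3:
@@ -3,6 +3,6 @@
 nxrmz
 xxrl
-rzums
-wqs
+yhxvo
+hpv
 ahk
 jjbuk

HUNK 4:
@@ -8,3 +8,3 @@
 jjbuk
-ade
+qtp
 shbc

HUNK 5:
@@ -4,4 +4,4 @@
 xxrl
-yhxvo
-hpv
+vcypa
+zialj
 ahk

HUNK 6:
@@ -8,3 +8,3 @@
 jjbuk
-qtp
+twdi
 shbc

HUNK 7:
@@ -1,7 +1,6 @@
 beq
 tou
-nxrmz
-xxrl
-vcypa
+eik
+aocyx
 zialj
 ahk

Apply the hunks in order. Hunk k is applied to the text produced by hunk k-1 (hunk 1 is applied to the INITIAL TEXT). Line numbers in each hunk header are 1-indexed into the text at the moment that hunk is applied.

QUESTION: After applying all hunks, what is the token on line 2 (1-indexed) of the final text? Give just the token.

Answer: tou

Derivation:
Hunk 1: at line 2 remove [ytbh] add [nxrmz] -> 13 lines: beq tou nxrmz xxrl rzums wqs ahk wfu anx eft ade shbc hav
Hunk 2: at line 6 remove [wfu,anx,eft] add [jjbuk] -> 11 lines: beq tou nxrmz xxrl rzums wqs ahk jjbuk ade shbc hav
Hunk 3: at line 3 remove [rzums,wqs] add [yhxvo,hpv] -> 11 lines: beq tou nxrmz xxrl yhxvo hpv ahk jjbuk ade shbc hav
Hunk 4: at line 8 remove [ade] add [qtp] -> 11 lines: beq tou nxrmz xxrl yhxvo hpv ahk jjbuk qtp shbc hav
Hunk 5: at line 4 remove [yhxvo,hpv] add [vcypa,zialj] -> 11 lines: beq tou nxrmz xxrl vcypa zialj ahk jjbuk qtp shbc hav
Hunk 6: at line 8 remove [qtp] add [twdi] -> 11 lines: beq tou nxrmz xxrl vcypa zialj ahk jjbuk twdi shbc hav
Hunk 7: at line 1 remove [nxrmz,xxrl,vcypa] add [eik,aocyx] -> 10 lines: beq tou eik aocyx zialj ahk jjbuk twdi shbc hav
Final line 2: tou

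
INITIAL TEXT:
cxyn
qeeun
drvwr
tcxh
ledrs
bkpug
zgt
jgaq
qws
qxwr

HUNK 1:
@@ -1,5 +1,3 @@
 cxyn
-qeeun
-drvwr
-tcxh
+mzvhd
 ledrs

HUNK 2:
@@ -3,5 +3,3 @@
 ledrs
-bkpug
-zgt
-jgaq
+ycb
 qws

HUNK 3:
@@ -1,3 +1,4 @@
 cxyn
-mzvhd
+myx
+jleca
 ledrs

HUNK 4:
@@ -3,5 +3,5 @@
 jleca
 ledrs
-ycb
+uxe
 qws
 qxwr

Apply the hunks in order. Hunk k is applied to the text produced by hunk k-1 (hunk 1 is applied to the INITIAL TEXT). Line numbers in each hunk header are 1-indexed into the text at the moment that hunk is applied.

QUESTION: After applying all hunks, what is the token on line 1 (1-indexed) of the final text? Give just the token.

Hunk 1: at line 1 remove [qeeun,drvwr,tcxh] add [mzvhd] -> 8 lines: cxyn mzvhd ledrs bkpug zgt jgaq qws qxwr
Hunk 2: at line 3 remove [bkpug,zgt,jgaq] add [ycb] -> 6 lines: cxyn mzvhd ledrs ycb qws qxwr
Hunk 3: at line 1 remove [mzvhd] add [myx,jleca] -> 7 lines: cxyn myx jleca ledrs ycb qws qxwr
Hunk 4: at line 3 remove [ycb] add [uxe] -> 7 lines: cxyn myx jleca ledrs uxe qws qxwr
Final line 1: cxyn

Answer: cxyn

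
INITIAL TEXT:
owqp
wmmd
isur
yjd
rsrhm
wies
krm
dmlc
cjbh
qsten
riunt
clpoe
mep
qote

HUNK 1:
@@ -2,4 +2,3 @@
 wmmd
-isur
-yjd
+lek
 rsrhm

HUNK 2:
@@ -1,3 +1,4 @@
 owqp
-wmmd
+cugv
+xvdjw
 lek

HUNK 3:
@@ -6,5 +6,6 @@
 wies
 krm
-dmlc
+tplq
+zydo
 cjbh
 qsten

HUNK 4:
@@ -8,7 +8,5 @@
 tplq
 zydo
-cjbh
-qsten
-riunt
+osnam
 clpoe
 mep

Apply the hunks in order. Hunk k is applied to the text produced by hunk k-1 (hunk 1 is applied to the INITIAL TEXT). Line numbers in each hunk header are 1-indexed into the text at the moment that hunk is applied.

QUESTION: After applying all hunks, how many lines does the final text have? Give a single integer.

Answer: 13

Derivation:
Hunk 1: at line 2 remove [isur,yjd] add [lek] -> 13 lines: owqp wmmd lek rsrhm wies krm dmlc cjbh qsten riunt clpoe mep qote
Hunk 2: at line 1 remove [wmmd] add [cugv,xvdjw] -> 14 lines: owqp cugv xvdjw lek rsrhm wies krm dmlc cjbh qsten riunt clpoe mep qote
Hunk 3: at line 6 remove [dmlc] add [tplq,zydo] -> 15 lines: owqp cugv xvdjw lek rsrhm wies krm tplq zydo cjbh qsten riunt clpoe mep qote
Hunk 4: at line 8 remove [cjbh,qsten,riunt] add [osnam] -> 13 lines: owqp cugv xvdjw lek rsrhm wies krm tplq zydo osnam clpoe mep qote
Final line count: 13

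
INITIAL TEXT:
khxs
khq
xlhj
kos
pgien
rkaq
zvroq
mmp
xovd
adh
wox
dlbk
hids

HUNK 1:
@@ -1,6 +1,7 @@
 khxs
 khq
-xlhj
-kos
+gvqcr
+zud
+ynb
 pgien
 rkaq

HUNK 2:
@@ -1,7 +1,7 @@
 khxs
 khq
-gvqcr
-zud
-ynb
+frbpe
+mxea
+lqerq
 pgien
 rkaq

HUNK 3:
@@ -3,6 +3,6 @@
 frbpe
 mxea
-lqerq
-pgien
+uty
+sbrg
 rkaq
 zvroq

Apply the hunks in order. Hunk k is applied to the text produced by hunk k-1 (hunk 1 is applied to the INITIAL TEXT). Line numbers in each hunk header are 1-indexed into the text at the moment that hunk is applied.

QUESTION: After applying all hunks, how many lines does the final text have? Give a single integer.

Answer: 14

Derivation:
Hunk 1: at line 1 remove [xlhj,kos] add [gvqcr,zud,ynb] -> 14 lines: khxs khq gvqcr zud ynb pgien rkaq zvroq mmp xovd adh wox dlbk hids
Hunk 2: at line 1 remove [gvqcr,zud,ynb] add [frbpe,mxea,lqerq] -> 14 lines: khxs khq frbpe mxea lqerq pgien rkaq zvroq mmp xovd adh wox dlbk hids
Hunk 3: at line 3 remove [lqerq,pgien] add [uty,sbrg] -> 14 lines: khxs khq frbpe mxea uty sbrg rkaq zvroq mmp xovd adh wox dlbk hids
Final line count: 14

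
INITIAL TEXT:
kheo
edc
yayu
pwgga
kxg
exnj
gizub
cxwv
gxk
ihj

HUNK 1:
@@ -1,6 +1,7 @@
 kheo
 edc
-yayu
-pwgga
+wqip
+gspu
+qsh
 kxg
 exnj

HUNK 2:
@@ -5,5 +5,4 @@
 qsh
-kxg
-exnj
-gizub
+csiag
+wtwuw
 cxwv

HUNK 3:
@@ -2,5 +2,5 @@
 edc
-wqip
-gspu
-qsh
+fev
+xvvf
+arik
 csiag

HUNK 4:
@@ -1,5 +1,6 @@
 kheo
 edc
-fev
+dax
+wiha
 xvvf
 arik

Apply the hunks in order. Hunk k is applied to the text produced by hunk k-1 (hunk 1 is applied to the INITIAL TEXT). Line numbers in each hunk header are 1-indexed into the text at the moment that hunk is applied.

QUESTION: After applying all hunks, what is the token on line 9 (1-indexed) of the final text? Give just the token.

Answer: cxwv

Derivation:
Hunk 1: at line 1 remove [yayu,pwgga] add [wqip,gspu,qsh] -> 11 lines: kheo edc wqip gspu qsh kxg exnj gizub cxwv gxk ihj
Hunk 2: at line 5 remove [kxg,exnj,gizub] add [csiag,wtwuw] -> 10 lines: kheo edc wqip gspu qsh csiag wtwuw cxwv gxk ihj
Hunk 3: at line 2 remove [wqip,gspu,qsh] add [fev,xvvf,arik] -> 10 lines: kheo edc fev xvvf arik csiag wtwuw cxwv gxk ihj
Hunk 4: at line 1 remove [fev] add [dax,wiha] -> 11 lines: kheo edc dax wiha xvvf arik csiag wtwuw cxwv gxk ihj
Final line 9: cxwv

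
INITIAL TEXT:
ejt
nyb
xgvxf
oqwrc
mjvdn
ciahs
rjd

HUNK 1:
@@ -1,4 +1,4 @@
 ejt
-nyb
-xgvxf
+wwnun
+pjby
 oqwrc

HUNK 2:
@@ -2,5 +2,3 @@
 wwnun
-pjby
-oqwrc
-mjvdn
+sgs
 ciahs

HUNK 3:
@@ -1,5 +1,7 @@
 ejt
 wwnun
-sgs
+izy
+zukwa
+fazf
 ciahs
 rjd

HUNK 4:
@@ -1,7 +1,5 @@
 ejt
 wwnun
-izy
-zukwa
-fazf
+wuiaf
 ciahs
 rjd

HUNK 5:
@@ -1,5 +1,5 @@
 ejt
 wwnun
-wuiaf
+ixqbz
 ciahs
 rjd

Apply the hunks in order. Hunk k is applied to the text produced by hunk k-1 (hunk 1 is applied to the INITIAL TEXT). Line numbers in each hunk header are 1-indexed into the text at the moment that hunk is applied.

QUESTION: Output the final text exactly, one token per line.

Answer: ejt
wwnun
ixqbz
ciahs
rjd

Derivation:
Hunk 1: at line 1 remove [nyb,xgvxf] add [wwnun,pjby] -> 7 lines: ejt wwnun pjby oqwrc mjvdn ciahs rjd
Hunk 2: at line 2 remove [pjby,oqwrc,mjvdn] add [sgs] -> 5 lines: ejt wwnun sgs ciahs rjd
Hunk 3: at line 1 remove [sgs] add [izy,zukwa,fazf] -> 7 lines: ejt wwnun izy zukwa fazf ciahs rjd
Hunk 4: at line 1 remove [izy,zukwa,fazf] add [wuiaf] -> 5 lines: ejt wwnun wuiaf ciahs rjd
Hunk 5: at line 1 remove [wuiaf] add [ixqbz] -> 5 lines: ejt wwnun ixqbz ciahs rjd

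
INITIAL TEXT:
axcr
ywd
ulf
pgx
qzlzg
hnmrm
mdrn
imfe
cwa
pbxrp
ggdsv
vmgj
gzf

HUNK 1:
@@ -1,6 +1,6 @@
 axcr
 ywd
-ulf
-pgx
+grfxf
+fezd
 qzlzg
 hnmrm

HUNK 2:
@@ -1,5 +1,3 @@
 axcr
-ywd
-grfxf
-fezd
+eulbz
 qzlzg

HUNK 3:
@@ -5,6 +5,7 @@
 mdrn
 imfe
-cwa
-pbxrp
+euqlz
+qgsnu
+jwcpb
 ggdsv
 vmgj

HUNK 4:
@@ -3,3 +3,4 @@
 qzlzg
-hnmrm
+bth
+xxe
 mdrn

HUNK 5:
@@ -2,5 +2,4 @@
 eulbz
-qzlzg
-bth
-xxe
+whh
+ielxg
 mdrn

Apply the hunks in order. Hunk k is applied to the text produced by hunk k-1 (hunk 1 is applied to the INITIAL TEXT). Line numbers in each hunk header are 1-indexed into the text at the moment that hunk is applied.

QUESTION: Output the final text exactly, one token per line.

Hunk 1: at line 1 remove [ulf,pgx] add [grfxf,fezd] -> 13 lines: axcr ywd grfxf fezd qzlzg hnmrm mdrn imfe cwa pbxrp ggdsv vmgj gzf
Hunk 2: at line 1 remove [ywd,grfxf,fezd] add [eulbz] -> 11 lines: axcr eulbz qzlzg hnmrm mdrn imfe cwa pbxrp ggdsv vmgj gzf
Hunk 3: at line 5 remove [cwa,pbxrp] add [euqlz,qgsnu,jwcpb] -> 12 lines: axcr eulbz qzlzg hnmrm mdrn imfe euqlz qgsnu jwcpb ggdsv vmgj gzf
Hunk 4: at line 3 remove [hnmrm] add [bth,xxe] -> 13 lines: axcr eulbz qzlzg bth xxe mdrn imfe euqlz qgsnu jwcpb ggdsv vmgj gzf
Hunk 5: at line 2 remove [qzlzg,bth,xxe] add [whh,ielxg] -> 12 lines: axcr eulbz whh ielxg mdrn imfe euqlz qgsnu jwcpb ggdsv vmgj gzf

Answer: axcr
eulbz
whh
ielxg
mdrn
imfe
euqlz
qgsnu
jwcpb
ggdsv
vmgj
gzf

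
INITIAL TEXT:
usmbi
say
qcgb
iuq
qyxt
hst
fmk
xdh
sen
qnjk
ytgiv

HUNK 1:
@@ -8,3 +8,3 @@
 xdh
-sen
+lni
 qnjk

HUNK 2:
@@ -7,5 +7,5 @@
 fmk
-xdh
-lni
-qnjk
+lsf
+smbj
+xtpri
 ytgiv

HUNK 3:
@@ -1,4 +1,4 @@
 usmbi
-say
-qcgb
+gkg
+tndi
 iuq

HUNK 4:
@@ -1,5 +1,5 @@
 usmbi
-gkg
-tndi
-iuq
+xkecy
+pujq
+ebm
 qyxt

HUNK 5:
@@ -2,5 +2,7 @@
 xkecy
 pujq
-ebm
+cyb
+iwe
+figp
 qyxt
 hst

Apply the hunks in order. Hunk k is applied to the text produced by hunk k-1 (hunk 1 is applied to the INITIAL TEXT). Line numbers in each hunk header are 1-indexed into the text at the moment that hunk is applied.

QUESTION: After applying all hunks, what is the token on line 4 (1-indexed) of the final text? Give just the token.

Hunk 1: at line 8 remove [sen] add [lni] -> 11 lines: usmbi say qcgb iuq qyxt hst fmk xdh lni qnjk ytgiv
Hunk 2: at line 7 remove [xdh,lni,qnjk] add [lsf,smbj,xtpri] -> 11 lines: usmbi say qcgb iuq qyxt hst fmk lsf smbj xtpri ytgiv
Hunk 3: at line 1 remove [say,qcgb] add [gkg,tndi] -> 11 lines: usmbi gkg tndi iuq qyxt hst fmk lsf smbj xtpri ytgiv
Hunk 4: at line 1 remove [gkg,tndi,iuq] add [xkecy,pujq,ebm] -> 11 lines: usmbi xkecy pujq ebm qyxt hst fmk lsf smbj xtpri ytgiv
Hunk 5: at line 2 remove [ebm] add [cyb,iwe,figp] -> 13 lines: usmbi xkecy pujq cyb iwe figp qyxt hst fmk lsf smbj xtpri ytgiv
Final line 4: cyb

Answer: cyb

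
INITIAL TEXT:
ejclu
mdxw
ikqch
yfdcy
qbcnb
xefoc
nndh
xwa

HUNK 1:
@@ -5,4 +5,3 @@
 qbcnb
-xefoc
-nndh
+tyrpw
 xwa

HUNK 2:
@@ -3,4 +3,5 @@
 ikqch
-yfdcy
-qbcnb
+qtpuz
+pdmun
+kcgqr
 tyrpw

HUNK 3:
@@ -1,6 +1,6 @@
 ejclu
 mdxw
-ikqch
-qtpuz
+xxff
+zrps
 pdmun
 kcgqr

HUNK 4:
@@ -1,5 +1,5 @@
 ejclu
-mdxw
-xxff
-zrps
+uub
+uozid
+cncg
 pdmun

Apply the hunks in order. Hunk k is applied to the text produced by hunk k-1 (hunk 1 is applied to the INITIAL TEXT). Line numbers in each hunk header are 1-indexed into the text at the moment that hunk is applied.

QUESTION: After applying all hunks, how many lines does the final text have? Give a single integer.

Hunk 1: at line 5 remove [xefoc,nndh] add [tyrpw] -> 7 lines: ejclu mdxw ikqch yfdcy qbcnb tyrpw xwa
Hunk 2: at line 3 remove [yfdcy,qbcnb] add [qtpuz,pdmun,kcgqr] -> 8 lines: ejclu mdxw ikqch qtpuz pdmun kcgqr tyrpw xwa
Hunk 3: at line 1 remove [ikqch,qtpuz] add [xxff,zrps] -> 8 lines: ejclu mdxw xxff zrps pdmun kcgqr tyrpw xwa
Hunk 4: at line 1 remove [mdxw,xxff,zrps] add [uub,uozid,cncg] -> 8 lines: ejclu uub uozid cncg pdmun kcgqr tyrpw xwa
Final line count: 8

Answer: 8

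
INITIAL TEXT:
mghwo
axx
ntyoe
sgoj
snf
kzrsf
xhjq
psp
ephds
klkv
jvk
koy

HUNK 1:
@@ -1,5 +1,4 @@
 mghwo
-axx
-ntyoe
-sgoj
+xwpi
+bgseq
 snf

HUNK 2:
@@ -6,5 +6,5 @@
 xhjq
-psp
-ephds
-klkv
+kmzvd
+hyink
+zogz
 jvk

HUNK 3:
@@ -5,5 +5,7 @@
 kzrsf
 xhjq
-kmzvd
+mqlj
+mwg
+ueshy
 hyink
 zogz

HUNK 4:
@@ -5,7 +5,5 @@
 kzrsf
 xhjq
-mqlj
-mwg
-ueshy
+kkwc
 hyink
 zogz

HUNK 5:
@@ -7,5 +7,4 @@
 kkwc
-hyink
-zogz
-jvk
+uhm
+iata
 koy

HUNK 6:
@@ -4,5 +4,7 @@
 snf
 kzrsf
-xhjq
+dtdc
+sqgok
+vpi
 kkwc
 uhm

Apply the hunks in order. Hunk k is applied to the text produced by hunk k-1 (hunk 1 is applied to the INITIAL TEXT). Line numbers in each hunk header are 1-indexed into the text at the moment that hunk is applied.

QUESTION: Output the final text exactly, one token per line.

Hunk 1: at line 1 remove [axx,ntyoe,sgoj] add [xwpi,bgseq] -> 11 lines: mghwo xwpi bgseq snf kzrsf xhjq psp ephds klkv jvk koy
Hunk 2: at line 6 remove [psp,ephds,klkv] add [kmzvd,hyink,zogz] -> 11 lines: mghwo xwpi bgseq snf kzrsf xhjq kmzvd hyink zogz jvk koy
Hunk 3: at line 5 remove [kmzvd] add [mqlj,mwg,ueshy] -> 13 lines: mghwo xwpi bgseq snf kzrsf xhjq mqlj mwg ueshy hyink zogz jvk koy
Hunk 4: at line 5 remove [mqlj,mwg,ueshy] add [kkwc] -> 11 lines: mghwo xwpi bgseq snf kzrsf xhjq kkwc hyink zogz jvk koy
Hunk 5: at line 7 remove [hyink,zogz,jvk] add [uhm,iata] -> 10 lines: mghwo xwpi bgseq snf kzrsf xhjq kkwc uhm iata koy
Hunk 6: at line 4 remove [xhjq] add [dtdc,sqgok,vpi] -> 12 lines: mghwo xwpi bgseq snf kzrsf dtdc sqgok vpi kkwc uhm iata koy

Answer: mghwo
xwpi
bgseq
snf
kzrsf
dtdc
sqgok
vpi
kkwc
uhm
iata
koy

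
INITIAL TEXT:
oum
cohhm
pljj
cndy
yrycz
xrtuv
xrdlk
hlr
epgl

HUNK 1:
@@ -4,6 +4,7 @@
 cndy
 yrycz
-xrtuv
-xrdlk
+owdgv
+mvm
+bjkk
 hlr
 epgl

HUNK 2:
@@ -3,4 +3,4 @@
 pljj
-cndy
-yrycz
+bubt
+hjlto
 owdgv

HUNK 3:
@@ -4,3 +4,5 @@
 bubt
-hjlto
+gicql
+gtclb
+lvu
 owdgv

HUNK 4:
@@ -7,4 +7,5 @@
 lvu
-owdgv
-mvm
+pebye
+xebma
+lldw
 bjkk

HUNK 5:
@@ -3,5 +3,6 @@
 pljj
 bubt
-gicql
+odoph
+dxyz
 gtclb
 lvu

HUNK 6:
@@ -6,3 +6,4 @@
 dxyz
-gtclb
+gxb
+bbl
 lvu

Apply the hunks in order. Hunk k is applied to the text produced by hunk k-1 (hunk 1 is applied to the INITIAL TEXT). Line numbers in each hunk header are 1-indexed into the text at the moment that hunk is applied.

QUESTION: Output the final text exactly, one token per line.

Hunk 1: at line 4 remove [xrtuv,xrdlk] add [owdgv,mvm,bjkk] -> 10 lines: oum cohhm pljj cndy yrycz owdgv mvm bjkk hlr epgl
Hunk 2: at line 3 remove [cndy,yrycz] add [bubt,hjlto] -> 10 lines: oum cohhm pljj bubt hjlto owdgv mvm bjkk hlr epgl
Hunk 3: at line 4 remove [hjlto] add [gicql,gtclb,lvu] -> 12 lines: oum cohhm pljj bubt gicql gtclb lvu owdgv mvm bjkk hlr epgl
Hunk 4: at line 7 remove [owdgv,mvm] add [pebye,xebma,lldw] -> 13 lines: oum cohhm pljj bubt gicql gtclb lvu pebye xebma lldw bjkk hlr epgl
Hunk 5: at line 3 remove [gicql] add [odoph,dxyz] -> 14 lines: oum cohhm pljj bubt odoph dxyz gtclb lvu pebye xebma lldw bjkk hlr epgl
Hunk 6: at line 6 remove [gtclb] add [gxb,bbl] -> 15 lines: oum cohhm pljj bubt odoph dxyz gxb bbl lvu pebye xebma lldw bjkk hlr epgl

Answer: oum
cohhm
pljj
bubt
odoph
dxyz
gxb
bbl
lvu
pebye
xebma
lldw
bjkk
hlr
epgl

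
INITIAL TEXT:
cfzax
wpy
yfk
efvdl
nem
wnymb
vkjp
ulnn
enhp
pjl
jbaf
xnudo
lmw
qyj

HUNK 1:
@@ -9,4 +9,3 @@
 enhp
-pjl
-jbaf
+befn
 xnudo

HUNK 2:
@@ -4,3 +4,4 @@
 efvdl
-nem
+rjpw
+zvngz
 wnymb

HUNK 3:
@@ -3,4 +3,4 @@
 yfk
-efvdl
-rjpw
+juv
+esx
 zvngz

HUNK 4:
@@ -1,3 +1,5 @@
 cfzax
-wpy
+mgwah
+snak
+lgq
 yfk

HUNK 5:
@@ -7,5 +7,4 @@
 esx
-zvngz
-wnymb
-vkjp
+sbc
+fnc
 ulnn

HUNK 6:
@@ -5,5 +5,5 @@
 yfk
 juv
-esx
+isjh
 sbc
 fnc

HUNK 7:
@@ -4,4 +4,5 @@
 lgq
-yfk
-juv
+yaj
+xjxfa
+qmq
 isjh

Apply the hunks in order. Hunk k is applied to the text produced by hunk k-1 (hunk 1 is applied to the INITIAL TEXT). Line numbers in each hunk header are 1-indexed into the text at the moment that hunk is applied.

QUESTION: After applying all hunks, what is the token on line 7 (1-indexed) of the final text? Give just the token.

Answer: qmq

Derivation:
Hunk 1: at line 9 remove [pjl,jbaf] add [befn] -> 13 lines: cfzax wpy yfk efvdl nem wnymb vkjp ulnn enhp befn xnudo lmw qyj
Hunk 2: at line 4 remove [nem] add [rjpw,zvngz] -> 14 lines: cfzax wpy yfk efvdl rjpw zvngz wnymb vkjp ulnn enhp befn xnudo lmw qyj
Hunk 3: at line 3 remove [efvdl,rjpw] add [juv,esx] -> 14 lines: cfzax wpy yfk juv esx zvngz wnymb vkjp ulnn enhp befn xnudo lmw qyj
Hunk 4: at line 1 remove [wpy] add [mgwah,snak,lgq] -> 16 lines: cfzax mgwah snak lgq yfk juv esx zvngz wnymb vkjp ulnn enhp befn xnudo lmw qyj
Hunk 5: at line 7 remove [zvngz,wnymb,vkjp] add [sbc,fnc] -> 15 lines: cfzax mgwah snak lgq yfk juv esx sbc fnc ulnn enhp befn xnudo lmw qyj
Hunk 6: at line 5 remove [esx] add [isjh] -> 15 lines: cfzax mgwah snak lgq yfk juv isjh sbc fnc ulnn enhp befn xnudo lmw qyj
Hunk 7: at line 4 remove [yfk,juv] add [yaj,xjxfa,qmq] -> 16 lines: cfzax mgwah snak lgq yaj xjxfa qmq isjh sbc fnc ulnn enhp befn xnudo lmw qyj
Final line 7: qmq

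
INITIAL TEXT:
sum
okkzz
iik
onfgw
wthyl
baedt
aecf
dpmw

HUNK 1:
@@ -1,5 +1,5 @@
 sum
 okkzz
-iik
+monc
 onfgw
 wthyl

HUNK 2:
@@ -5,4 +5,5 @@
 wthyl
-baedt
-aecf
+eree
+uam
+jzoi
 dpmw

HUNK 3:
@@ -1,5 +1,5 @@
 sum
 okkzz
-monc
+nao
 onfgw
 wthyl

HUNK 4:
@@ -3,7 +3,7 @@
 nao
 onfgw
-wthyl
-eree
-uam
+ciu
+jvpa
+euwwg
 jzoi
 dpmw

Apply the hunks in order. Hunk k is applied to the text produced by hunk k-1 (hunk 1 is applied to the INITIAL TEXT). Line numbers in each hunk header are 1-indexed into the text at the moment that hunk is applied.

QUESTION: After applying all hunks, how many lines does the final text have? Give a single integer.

Answer: 9

Derivation:
Hunk 1: at line 1 remove [iik] add [monc] -> 8 lines: sum okkzz monc onfgw wthyl baedt aecf dpmw
Hunk 2: at line 5 remove [baedt,aecf] add [eree,uam,jzoi] -> 9 lines: sum okkzz monc onfgw wthyl eree uam jzoi dpmw
Hunk 3: at line 1 remove [monc] add [nao] -> 9 lines: sum okkzz nao onfgw wthyl eree uam jzoi dpmw
Hunk 4: at line 3 remove [wthyl,eree,uam] add [ciu,jvpa,euwwg] -> 9 lines: sum okkzz nao onfgw ciu jvpa euwwg jzoi dpmw
Final line count: 9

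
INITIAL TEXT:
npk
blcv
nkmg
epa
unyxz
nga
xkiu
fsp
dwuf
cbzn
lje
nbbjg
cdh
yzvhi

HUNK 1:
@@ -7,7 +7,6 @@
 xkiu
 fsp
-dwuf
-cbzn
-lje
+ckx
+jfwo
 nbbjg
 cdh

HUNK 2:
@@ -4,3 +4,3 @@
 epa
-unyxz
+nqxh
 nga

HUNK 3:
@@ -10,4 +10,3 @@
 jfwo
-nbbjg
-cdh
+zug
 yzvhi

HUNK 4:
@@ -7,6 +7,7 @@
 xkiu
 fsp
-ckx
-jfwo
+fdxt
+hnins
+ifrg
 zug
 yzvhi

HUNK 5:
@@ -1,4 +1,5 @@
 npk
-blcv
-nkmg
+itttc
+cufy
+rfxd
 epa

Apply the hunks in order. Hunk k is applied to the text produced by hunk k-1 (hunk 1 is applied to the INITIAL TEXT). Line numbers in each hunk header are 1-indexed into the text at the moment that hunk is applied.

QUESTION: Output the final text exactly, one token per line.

Hunk 1: at line 7 remove [dwuf,cbzn,lje] add [ckx,jfwo] -> 13 lines: npk blcv nkmg epa unyxz nga xkiu fsp ckx jfwo nbbjg cdh yzvhi
Hunk 2: at line 4 remove [unyxz] add [nqxh] -> 13 lines: npk blcv nkmg epa nqxh nga xkiu fsp ckx jfwo nbbjg cdh yzvhi
Hunk 3: at line 10 remove [nbbjg,cdh] add [zug] -> 12 lines: npk blcv nkmg epa nqxh nga xkiu fsp ckx jfwo zug yzvhi
Hunk 4: at line 7 remove [ckx,jfwo] add [fdxt,hnins,ifrg] -> 13 lines: npk blcv nkmg epa nqxh nga xkiu fsp fdxt hnins ifrg zug yzvhi
Hunk 5: at line 1 remove [blcv,nkmg] add [itttc,cufy,rfxd] -> 14 lines: npk itttc cufy rfxd epa nqxh nga xkiu fsp fdxt hnins ifrg zug yzvhi

Answer: npk
itttc
cufy
rfxd
epa
nqxh
nga
xkiu
fsp
fdxt
hnins
ifrg
zug
yzvhi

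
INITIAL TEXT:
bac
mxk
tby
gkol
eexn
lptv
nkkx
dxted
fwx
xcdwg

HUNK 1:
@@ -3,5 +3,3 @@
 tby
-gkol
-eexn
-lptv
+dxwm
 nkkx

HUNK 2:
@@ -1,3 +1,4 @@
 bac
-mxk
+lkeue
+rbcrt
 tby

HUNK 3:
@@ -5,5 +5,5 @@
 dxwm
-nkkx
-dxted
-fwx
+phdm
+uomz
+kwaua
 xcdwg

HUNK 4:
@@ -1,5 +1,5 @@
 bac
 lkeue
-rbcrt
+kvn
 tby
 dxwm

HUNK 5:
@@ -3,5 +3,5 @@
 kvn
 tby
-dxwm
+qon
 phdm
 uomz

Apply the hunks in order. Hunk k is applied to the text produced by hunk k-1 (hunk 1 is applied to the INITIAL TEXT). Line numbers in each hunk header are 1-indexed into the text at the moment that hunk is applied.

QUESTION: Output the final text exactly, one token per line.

Answer: bac
lkeue
kvn
tby
qon
phdm
uomz
kwaua
xcdwg

Derivation:
Hunk 1: at line 3 remove [gkol,eexn,lptv] add [dxwm] -> 8 lines: bac mxk tby dxwm nkkx dxted fwx xcdwg
Hunk 2: at line 1 remove [mxk] add [lkeue,rbcrt] -> 9 lines: bac lkeue rbcrt tby dxwm nkkx dxted fwx xcdwg
Hunk 3: at line 5 remove [nkkx,dxted,fwx] add [phdm,uomz,kwaua] -> 9 lines: bac lkeue rbcrt tby dxwm phdm uomz kwaua xcdwg
Hunk 4: at line 1 remove [rbcrt] add [kvn] -> 9 lines: bac lkeue kvn tby dxwm phdm uomz kwaua xcdwg
Hunk 5: at line 3 remove [dxwm] add [qon] -> 9 lines: bac lkeue kvn tby qon phdm uomz kwaua xcdwg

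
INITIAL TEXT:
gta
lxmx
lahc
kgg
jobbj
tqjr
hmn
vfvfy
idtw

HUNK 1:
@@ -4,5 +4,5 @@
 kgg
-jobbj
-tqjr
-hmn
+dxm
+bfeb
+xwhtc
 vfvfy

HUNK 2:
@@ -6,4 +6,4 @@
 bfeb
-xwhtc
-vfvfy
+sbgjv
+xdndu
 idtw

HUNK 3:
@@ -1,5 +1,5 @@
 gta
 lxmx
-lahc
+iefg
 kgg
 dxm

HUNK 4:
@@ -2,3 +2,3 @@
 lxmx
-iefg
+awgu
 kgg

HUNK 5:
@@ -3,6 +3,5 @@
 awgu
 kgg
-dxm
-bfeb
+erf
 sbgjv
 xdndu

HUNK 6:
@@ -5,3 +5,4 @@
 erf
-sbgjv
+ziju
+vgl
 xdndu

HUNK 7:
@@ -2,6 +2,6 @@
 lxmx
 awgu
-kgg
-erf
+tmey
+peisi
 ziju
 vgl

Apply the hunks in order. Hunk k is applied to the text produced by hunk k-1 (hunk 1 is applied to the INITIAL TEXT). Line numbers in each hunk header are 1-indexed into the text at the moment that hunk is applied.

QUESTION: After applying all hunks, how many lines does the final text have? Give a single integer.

Hunk 1: at line 4 remove [jobbj,tqjr,hmn] add [dxm,bfeb,xwhtc] -> 9 lines: gta lxmx lahc kgg dxm bfeb xwhtc vfvfy idtw
Hunk 2: at line 6 remove [xwhtc,vfvfy] add [sbgjv,xdndu] -> 9 lines: gta lxmx lahc kgg dxm bfeb sbgjv xdndu idtw
Hunk 3: at line 1 remove [lahc] add [iefg] -> 9 lines: gta lxmx iefg kgg dxm bfeb sbgjv xdndu idtw
Hunk 4: at line 2 remove [iefg] add [awgu] -> 9 lines: gta lxmx awgu kgg dxm bfeb sbgjv xdndu idtw
Hunk 5: at line 3 remove [dxm,bfeb] add [erf] -> 8 lines: gta lxmx awgu kgg erf sbgjv xdndu idtw
Hunk 6: at line 5 remove [sbgjv] add [ziju,vgl] -> 9 lines: gta lxmx awgu kgg erf ziju vgl xdndu idtw
Hunk 7: at line 2 remove [kgg,erf] add [tmey,peisi] -> 9 lines: gta lxmx awgu tmey peisi ziju vgl xdndu idtw
Final line count: 9

Answer: 9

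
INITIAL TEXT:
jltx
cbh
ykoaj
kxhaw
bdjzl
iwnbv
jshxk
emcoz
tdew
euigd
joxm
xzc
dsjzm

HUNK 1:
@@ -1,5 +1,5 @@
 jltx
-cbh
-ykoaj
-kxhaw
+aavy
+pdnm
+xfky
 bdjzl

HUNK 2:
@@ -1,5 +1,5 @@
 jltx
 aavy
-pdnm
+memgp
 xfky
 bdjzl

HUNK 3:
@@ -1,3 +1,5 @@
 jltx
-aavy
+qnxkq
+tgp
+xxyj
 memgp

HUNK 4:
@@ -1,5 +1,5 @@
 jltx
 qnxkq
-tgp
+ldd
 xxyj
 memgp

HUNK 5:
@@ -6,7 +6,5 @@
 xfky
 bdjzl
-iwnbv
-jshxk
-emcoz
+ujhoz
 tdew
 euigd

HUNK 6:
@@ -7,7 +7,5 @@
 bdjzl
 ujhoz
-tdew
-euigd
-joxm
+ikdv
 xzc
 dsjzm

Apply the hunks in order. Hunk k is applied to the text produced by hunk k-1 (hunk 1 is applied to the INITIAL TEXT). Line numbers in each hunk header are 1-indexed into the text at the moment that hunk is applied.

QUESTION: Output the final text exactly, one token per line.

Hunk 1: at line 1 remove [cbh,ykoaj,kxhaw] add [aavy,pdnm,xfky] -> 13 lines: jltx aavy pdnm xfky bdjzl iwnbv jshxk emcoz tdew euigd joxm xzc dsjzm
Hunk 2: at line 1 remove [pdnm] add [memgp] -> 13 lines: jltx aavy memgp xfky bdjzl iwnbv jshxk emcoz tdew euigd joxm xzc dsjzm
Hunk 3: at line 1 remove [aavy] add [qnxkq,tgp,xxyj] -> 15 lines: jltx qnxkq tgp xxyj memgp xfky bdjzl iwnbv jshxk emcoz tdew euigd joxm xzc dsjzm
Hunk 4: at line 1 remove [tgp] add [ldd] -> 15 lines: jltx qnxkq ldd xxyj memgp xfky bdjzl iwnbv jshxk emcoz tdew euigd joxm xzc dsjzm
Hunk 5: at line 6 remove [iwnbv,jshxk,emcoz] add [ujhoz] -> 13 lines: jltx qnxkq ldd xxyj memgp xfky bdjzl ujhoz tdew euigd joxm xzc dsjzm
Hunk 6: at line 7 remove [tdew,euigd,joxm] add [ikdv] -> 11 lines: jltx qnxkq ldd xxyj memgp xfky bdjzl ujhoz ikdv xzc dsjzm

Answer: jltx
qnxkq
ldd
xxyj
memgp
xfky
bdjzl
ujhoz
ikdv
xzc
dsjzm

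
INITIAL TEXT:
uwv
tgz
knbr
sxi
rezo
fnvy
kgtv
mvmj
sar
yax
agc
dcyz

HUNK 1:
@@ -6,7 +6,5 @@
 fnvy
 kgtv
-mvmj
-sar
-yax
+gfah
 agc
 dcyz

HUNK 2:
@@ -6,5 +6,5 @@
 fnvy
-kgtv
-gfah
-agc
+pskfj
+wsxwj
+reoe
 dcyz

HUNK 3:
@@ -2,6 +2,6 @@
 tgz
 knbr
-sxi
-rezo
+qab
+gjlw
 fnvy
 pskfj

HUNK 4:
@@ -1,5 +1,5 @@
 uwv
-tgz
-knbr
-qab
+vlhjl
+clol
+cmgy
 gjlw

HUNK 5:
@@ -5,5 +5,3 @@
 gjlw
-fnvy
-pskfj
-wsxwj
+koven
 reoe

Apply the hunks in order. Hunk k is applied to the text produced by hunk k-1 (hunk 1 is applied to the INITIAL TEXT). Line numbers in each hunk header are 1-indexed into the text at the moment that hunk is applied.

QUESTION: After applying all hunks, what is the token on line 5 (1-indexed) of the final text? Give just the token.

Hunk 1: at line 6 remove [mvmj,sar,yax] add [gfah] -> 10 lines: uwv tgz knbr sxi rezo fnvy kgtv gfah agc dcyz
Hunk 2: at line 6 remove [kgtv,gfah,agc] add [pskfj,wsxwj,reoe] -> 10 lines: uwv tgz knbr sxi rezo fnvy pskfj wsxwj reoe dcyz
Hunk 3: at line 2 remove [sxi,rezo] add [qab,gjlw] -> 10 lines: uwv tgz knbr qab gjlw fnvy pskfj wsxwj reoe dcyz
Hunk 4: at line 1 remove [tgz,knbr,qab] add [vlhjl,clol,cmgy] -> 10 lines: uwv vlhjl clol cmgy gjlw fnvy pskfj wsxwj reoe dcyz
Hunk 5: at line 5 remove [fnvy,pskfj,wsxwj] add [koven] -> 8 lines: uwv vlhjl clol cmgy gjlw koven reoe dcyz
Final line 5: gjlw

Answer: gjlw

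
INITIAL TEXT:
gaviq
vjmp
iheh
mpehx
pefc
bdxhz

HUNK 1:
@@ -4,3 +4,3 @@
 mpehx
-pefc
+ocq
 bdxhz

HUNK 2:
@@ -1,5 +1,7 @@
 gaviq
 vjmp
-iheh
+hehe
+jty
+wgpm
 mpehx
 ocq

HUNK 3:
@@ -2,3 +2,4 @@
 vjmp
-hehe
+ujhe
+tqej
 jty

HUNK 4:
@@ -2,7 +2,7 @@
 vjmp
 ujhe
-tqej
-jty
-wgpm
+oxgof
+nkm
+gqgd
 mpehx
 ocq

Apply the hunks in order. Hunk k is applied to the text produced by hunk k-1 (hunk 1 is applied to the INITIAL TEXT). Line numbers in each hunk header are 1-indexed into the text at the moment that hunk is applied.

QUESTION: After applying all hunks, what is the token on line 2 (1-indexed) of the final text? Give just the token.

Answer: vjmp

Derivation:
Hunk 1: at line 4 remove [pefc] add [ocq] -> 6 lines: gaviq vjmp iheh mpehx ocq bdxhz
Hunk 2: at line 1 remove [iheh] add [hehe,jty,wgpm] -> 8 lines: gaviq vjmp hehe jty wgpm mpehx ocq bdxhz
Hunk 3: at line 2 remove [hehe] add [ujhe,tqej] -> 9 lines: gaviq vjmp ujhe tqej jty wgpm mpehx ocq bdxhz
Hunk 4: at line 2 remove [tqej,jty,wgpm] add [oxgof,nkm,gqgd] -> 9 lines: gaviq vjmp ujhe oxgof nkm gqgd mpehx ocq bdxhz
Final line 2: vjmp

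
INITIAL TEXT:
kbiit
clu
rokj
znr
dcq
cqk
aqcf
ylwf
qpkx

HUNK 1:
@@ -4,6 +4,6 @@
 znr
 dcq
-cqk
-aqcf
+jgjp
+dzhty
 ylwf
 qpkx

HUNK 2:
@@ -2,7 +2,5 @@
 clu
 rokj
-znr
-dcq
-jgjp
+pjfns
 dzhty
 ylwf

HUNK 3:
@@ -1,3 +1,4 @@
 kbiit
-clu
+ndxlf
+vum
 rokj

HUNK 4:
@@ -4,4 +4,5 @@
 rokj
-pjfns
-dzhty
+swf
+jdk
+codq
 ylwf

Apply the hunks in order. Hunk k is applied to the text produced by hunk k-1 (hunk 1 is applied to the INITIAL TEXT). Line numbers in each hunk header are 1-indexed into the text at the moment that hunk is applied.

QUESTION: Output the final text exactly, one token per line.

Hunk 1: at line 4 remove [cqk,aqcf] add [jgjp,dzhty] -> 9 lines: kbiit clu rokj znr dcq jgjp dzhty ylwf qpkx
Hunk 2: at line 2 remove [znr,dcq,jgjp] add [pjfns] -> 7 lines: kbiit clu rokj pjfns dzhty ylwf qpkx
Hunk 3: at line 1 remove [clu] add [ndxlf,vum] -> 8 lines: kbiit ndxlf vum rokj pjfns dzhty ylwf qpkx
Hunk 4: at line 4 remove [pjfns,dzhty] add [swf,jdk,codq] -> 9 lines: kbiit ndxlf vum rokj swf jdk codq ylwf qpkx

Answer: kbiit
ndxlf
vum
rokj
swf
jdk
codq
ylwf
qpkx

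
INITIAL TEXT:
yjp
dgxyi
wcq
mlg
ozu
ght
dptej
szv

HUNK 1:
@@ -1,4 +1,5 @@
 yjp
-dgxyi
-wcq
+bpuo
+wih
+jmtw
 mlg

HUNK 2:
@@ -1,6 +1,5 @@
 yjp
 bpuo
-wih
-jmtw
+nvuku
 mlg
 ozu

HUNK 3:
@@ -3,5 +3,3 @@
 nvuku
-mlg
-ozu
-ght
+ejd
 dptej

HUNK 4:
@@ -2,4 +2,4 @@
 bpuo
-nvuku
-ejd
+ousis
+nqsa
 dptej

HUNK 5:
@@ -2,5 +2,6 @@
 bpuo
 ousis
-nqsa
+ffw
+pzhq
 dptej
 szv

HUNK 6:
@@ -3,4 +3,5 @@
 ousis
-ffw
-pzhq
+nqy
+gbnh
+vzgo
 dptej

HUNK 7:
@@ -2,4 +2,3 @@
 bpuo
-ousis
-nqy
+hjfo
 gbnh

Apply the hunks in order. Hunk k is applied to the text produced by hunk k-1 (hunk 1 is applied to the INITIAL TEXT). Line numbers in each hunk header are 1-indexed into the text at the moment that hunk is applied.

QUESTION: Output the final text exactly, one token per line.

Hunk 1: at line 1 remove [dgxyi,wcq] add [bpuo,wih,jmtw] -> 9 lines: yjp bpuo wih jmtw mlg ozu ght dptej szv
Hunk 2: at line 1 remove [wih,jmtw] add [nvuku] -> 8 lines: yjp bpuo nvuku mlg ozu ght dptej szv
Hunk 3: at line 3 remove [mlg,ozu,ght] add [ejd] -> 6 lines: yjp bpuo nvuku ejd dptej szv
Hunk 4: at line 2 remove [nvuku,ejd] add [ousis,nqsa] -> 6 lines: yjp bpuo ousis nqsa dptej szv
Hunk 5: at line 2 remove [nqsa] add [ffw,pzhq] -> 7 lines: yjp bpuo ousis ffw pzhq dptej szv
Hunk 6: at line 3 remove [ffw,pzhq] add [nqy,gbnh,vzgo] -> 8 lines: yjp bpuo ousis nqy gbnh vzgo dptej szv
Hunk 7: at line 2 remove [ousis,nqy] add [hjfo] -> 7 lines: yjp bpuo hjfo gbnh vzgo dptej szv

Answer: yjp
bpuo
hjfo
gbnh
vzgo
dptej
szv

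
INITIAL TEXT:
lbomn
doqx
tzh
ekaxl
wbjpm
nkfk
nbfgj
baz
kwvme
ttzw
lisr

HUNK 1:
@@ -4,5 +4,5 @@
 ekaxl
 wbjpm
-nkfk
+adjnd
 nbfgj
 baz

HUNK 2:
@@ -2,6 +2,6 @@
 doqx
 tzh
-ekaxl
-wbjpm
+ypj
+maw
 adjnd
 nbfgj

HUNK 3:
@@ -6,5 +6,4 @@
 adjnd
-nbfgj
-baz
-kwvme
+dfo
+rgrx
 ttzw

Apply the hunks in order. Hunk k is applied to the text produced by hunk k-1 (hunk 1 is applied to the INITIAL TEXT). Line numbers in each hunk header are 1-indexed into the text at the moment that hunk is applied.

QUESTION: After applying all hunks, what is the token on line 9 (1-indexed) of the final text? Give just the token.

Hunk 1: at line 4 remove [nkfk] add [adjnd] -> 11 lines: lbomn doqx tzh ekaxl wbjpm adjnd nbfgj baz kwvme ttzw lisr
Hunk 2: at line 2 remove [ekaxl,wbjpm] add [ypj,maw] -> 11 lines: lbomn doqx tzh ypj maw adjnd nbfgj baz kwvme ttzw lisr
Hunk 3: at line 6 remove [nbfgj,baz,kwvme] add [dfo,rgrx] -> 10 lines: lbomn doqx tzh ypj maw adjnd dfo rgrx ttzw lisr
Final line 9: ttzw

Answer: ttzw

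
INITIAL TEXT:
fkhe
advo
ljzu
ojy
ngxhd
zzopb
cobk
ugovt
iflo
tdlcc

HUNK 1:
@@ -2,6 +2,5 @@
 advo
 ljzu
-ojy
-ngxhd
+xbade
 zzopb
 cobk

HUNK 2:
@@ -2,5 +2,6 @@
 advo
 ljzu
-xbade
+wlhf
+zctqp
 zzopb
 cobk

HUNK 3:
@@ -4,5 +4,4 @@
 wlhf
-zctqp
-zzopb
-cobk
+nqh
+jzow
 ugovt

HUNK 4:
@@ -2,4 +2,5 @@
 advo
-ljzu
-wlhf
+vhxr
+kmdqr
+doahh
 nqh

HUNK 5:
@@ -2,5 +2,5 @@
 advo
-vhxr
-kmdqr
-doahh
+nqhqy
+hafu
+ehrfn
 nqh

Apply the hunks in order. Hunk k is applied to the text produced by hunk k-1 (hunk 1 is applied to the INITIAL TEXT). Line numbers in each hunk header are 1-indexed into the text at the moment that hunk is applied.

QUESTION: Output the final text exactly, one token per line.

Hunk 1: at line 2 remove [ojy,ngxhd] add [xbade] -> 9 lines: fkhe advo ljzu xbade zzopb cobk ugovt iflo tdlcc
Hunk 2: at line 2 remove [xbade] add [wlhf,zctqp] -> 10 lines: fkhe advo ljzu wlhf zctqp zzopb cobk ugovt iflo tdlcc
Hunk 3: at line 4 remove [zctqp,zzopb,cobk] add [nqh,jzow] -> 9 lines: fkhe advo ljzu wlhf nqh jzow ugovt iflo tdlcc
Hunk 4: at line 2 remove [ljzu,wlhf] add [vhxr,kmdqr,doahh] -> 10 lines: fkhe advo vhxr kmdqr doahh nqh jzow ugovt iflo tdlcc
Hunk 5: at line 2 remove [vhxr,kmdqr,doahh] add [nqhqy,hafu,ehrfn] -> 10 lines: fkhe advo nqhqy hafu ehrfn nqh jzow ugovt iflo tdlcc

Answer: fkhe
advo
nqhqy
hafu
ehrfn
nqh
jzow
ugovt
iflo
tdlcc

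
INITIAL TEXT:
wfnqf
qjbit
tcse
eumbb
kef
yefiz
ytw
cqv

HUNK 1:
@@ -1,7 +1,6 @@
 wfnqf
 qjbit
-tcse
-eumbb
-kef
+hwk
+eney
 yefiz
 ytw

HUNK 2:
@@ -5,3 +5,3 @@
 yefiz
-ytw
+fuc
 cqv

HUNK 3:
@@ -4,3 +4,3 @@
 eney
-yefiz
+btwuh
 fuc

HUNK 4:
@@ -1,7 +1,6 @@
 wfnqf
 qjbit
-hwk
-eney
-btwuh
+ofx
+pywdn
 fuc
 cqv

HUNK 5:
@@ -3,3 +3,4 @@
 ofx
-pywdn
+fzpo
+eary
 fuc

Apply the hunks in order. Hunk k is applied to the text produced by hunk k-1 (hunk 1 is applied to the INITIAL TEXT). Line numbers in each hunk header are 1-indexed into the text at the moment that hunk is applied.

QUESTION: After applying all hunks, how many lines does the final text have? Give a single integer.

Hunk 1: at line 1 remove [tcse,eumbb,kef] add [hwk,eney] -> 7 lines: wfnqf qjbit hwk eney yefiz ytw cqv
Hunk 2: at line 5 remove [ytw] add [fuc] -> 7 lines: wfnqf qjbit hwk eney yefiz fuc cqv
Hunk 3: at line 4 remove [yefiz] add [btwuh] -> 7 lines: wfnqf qjbit hwk eney btwuh fuc cqv
Hunk 4: at line 1 remove [hwk,eney,btwuh] add [ofx,pywdn] -> 6 lines: wfnqf qjbit ofx pywdn fuc cqv
Hunk 5: at line 3 remove [pywdn] add [fzpo,eary] -> 7 lines: wfnqf qjbit ofx fzpo eary fuc cqv
Final line count: 7

Answer: 7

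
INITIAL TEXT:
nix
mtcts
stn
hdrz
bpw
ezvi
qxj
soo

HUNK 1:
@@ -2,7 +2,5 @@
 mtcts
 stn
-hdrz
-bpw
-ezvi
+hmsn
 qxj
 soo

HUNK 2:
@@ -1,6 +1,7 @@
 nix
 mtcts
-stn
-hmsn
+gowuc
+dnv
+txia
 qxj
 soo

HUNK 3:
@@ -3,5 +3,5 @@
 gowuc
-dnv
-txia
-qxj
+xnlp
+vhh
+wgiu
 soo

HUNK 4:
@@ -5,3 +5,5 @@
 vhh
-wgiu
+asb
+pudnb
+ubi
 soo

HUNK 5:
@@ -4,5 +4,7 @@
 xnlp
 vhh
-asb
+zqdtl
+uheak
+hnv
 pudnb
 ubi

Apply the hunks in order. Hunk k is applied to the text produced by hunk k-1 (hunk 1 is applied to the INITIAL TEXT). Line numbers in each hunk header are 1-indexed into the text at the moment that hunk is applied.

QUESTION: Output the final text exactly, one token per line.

Hunk 1: at line 2 remove [hdrz,bpw,ezvi] add [hmsn] -> 6 lines: nix mtcts stn hmsn qxj soo
Hunk 2: at line 1 remove [stn,hmsn] add [gowuc,dnv,txia] -> 7 lines: nix mtcts gowuc dnv txia qxj soo
Hunk 3: at line 3 remove [dnv,txia,qxj] add [xnlp,vhh,wgiu] -> 7 lines: nix mtcts gowuc xnlp vhh wgiu soo
Hunk 4: at line 5 remove [wgiu] add [asb,pudnb,ubi] -> 9 lines: nix mtcts gowuc xnlp vhh asb pudnb ubi soo
Hunk 5: at line 4 remove [asb] add [zqdtl,uheak,hnv] -> 11 lines: nix mtcts gowuc xnlp vhh zqdtl uheak hnv pudnb ubi soo

Answer: nix
mtcts
gowuc
xnlp
vhh
zqdtl
uheak
hnv
pudnb
ubi
soo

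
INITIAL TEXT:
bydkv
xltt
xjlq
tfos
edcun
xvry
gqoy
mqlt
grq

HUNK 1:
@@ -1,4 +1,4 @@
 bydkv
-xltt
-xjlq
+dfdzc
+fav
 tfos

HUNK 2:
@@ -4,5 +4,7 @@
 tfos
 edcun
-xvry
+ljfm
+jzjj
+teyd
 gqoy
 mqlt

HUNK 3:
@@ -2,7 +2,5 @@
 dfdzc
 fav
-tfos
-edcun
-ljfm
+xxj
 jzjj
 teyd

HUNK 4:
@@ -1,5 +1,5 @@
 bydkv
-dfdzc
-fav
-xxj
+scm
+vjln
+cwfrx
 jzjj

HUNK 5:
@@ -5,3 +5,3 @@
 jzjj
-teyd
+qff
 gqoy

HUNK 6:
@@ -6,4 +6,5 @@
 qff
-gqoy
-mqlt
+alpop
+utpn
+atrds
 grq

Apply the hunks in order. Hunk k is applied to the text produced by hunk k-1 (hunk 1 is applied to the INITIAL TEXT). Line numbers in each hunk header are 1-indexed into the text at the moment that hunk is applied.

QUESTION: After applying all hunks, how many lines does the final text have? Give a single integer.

Answer: 10

Derivation:
Hunk 1: at line 1 remove [xltt,xjlq] add [dfdzc,fav] -> 9 lines: bydkv dfdzc fav tfos edcun xvry gqoy mqlt grq
Hunk 2: at line 4 remove [xvry] add [ljfm,jzjj,teyd] -> 11 lines: bydkv dfdzc fav tfos edcun ljfm jzjj teyd gqoy mqlt grq
Hunk 3: at line 2 remove [tfos,edcun,ljfm] add [xxj] -> 9 lines: bydkv dfdzc fav xxj jzjj teyd gqoy mqlt grq
Hunk 4: at line 1 remove [dfdzc,fav,xxj] add [scm,vjln,cwfrx] -> 9 lines: bydkv scm vjln cwfrx jzjj teyd gqoy mqlt grq
Hunk 5: at line 5 remove [teyd] add [qff] -> 9 lines: bydkv scm vjln cwfrx jzjj qff gqoy mqlt grq
Hunk 6: at line 6 remove [gqoy,mqlt] add [alpop,utpn,atrds] -> 10 lines: bydkv scm vjln cwfrx jzjj qff alpop utpn atrds grq
Final line count: 10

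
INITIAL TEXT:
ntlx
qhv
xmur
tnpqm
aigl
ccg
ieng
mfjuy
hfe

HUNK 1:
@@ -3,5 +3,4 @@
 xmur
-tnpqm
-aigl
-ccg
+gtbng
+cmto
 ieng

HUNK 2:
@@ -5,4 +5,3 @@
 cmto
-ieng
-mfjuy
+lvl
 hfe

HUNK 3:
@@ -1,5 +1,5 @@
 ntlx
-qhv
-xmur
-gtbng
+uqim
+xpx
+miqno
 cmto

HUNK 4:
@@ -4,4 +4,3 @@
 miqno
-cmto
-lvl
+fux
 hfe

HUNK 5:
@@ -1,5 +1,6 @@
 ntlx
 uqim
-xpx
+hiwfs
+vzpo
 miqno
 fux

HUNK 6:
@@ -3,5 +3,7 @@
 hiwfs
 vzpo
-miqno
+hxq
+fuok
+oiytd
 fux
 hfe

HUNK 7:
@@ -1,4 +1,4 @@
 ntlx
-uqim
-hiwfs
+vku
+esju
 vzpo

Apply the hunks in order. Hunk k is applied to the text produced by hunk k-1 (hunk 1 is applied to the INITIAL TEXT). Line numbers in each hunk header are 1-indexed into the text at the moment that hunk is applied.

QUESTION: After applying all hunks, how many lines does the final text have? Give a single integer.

Hunk 1: at line 3 remove [tnpqm,aigl,ccg] add [gtbng,cmto] -> 8 lines: ntlx qhv xmur gtbng cmto ieng mfjuy hfe
Hunk 2: at line 5 remove [ieng,mfjuy] add [lvl] -> 7 lines: ntlx qhv xmur gtbng cmto lvl hfe
Hunk 3: at line 1 remove [qhv,xmur,gtbng] add [uqim,xpx,miqno] -> 7 lines: ntlx uqim xpx miqno cmto lvl hfe
Hunk 4: at line 4 remove [cmto,lvl] add [fux] -> 6 lines: ntlx uqim xpx miqno fux hfe
Hunk 5: at line 1 remove [xpx] add [hiwfs,vzpo] -> 7 lines: ntlx uqim hiwfs vzpo miqno fux hfe
Hunk 6: at line 3 remove [miqno] add [hxq,fuok,oiytd] -> 9 lines: ntlx uqim hiwfs vzpo hxq fuok oiytd fux hfe
Hunk 7: at line 1 remove [uqim,hiwfs] add [vku,esju] -> 9 lines: ntlx vku esju vzpo hxq fuok oiytd fux hfe
Final line count: 9

Answer: 9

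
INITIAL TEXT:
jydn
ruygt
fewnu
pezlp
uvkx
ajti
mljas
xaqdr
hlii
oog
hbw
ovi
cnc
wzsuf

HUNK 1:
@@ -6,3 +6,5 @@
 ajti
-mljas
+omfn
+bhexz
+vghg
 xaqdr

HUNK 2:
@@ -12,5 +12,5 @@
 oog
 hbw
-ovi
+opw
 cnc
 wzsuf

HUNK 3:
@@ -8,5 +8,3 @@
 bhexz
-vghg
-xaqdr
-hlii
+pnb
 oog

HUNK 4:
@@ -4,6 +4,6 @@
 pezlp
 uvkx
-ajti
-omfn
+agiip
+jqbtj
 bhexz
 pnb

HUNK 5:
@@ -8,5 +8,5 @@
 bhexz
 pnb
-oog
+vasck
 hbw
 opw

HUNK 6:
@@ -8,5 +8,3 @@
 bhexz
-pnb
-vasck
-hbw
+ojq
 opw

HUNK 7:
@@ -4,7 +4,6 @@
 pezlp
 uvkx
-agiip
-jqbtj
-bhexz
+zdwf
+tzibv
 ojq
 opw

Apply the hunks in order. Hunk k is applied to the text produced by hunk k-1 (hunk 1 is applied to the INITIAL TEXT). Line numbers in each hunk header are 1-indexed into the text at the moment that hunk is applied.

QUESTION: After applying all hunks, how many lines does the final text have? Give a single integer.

Hunk 1: at line 6 remove [mljas] add [omfn,bhexz,vghg] -> 16 lines: jydn ruygt fewnu pezlp uvkx ajti omfn bhexz vghg xaqdr hlii oog hbw ovi cnc wzsuf
Hunk 2: at line 12 remove [ovi] add [opw] -> 16 lines: jydn ruygt fewnu pezlp uvkx ajti omfn bhexz vghg xaqdr hlii oog hbw opw cnc wzsuf
Hunk 3: at line 8 remove [vghg,xaqdr,hlii] add [pnb] -> 14 lines: jydn ruygt fewnu pezlp uvkx ajti omfn bhexz pnb oog hbw opw cnc wzsuf
Hunk 4: at line 4 remove [ajti,omfn] add [agiip,jqbtj] -> 14 lines: jydn ruygt fewnu pezlp uvkx agiip jqbtj bhexz pnb oog hbw opw cnc wzsuf
Hunk 5: at line 8 remove [oog] add [vasck] -> 14 lines: jydn ruygt fewnu pezlp uvkx agiip jqbtj bhexz pnb vasck hbw opw cnc wzsuf
Hunk 6: at line 8 remove [pnb,vasck,hbw] add [ojq] -> 12 lines: jydn ruygt fewnu pezlp uvkx agiip jqbtj bhexz ojq opw cnc wzsuf
Hunk 7: at line 4 remove [agiip,jqbtj,bhexz] add [zdwf,tzibv] -> 11 lines: jydn ruygt fewnu pezlp uvkx zdwf tzibv ojq opw cnc wzsuf
Final line count: 11

Answer: 11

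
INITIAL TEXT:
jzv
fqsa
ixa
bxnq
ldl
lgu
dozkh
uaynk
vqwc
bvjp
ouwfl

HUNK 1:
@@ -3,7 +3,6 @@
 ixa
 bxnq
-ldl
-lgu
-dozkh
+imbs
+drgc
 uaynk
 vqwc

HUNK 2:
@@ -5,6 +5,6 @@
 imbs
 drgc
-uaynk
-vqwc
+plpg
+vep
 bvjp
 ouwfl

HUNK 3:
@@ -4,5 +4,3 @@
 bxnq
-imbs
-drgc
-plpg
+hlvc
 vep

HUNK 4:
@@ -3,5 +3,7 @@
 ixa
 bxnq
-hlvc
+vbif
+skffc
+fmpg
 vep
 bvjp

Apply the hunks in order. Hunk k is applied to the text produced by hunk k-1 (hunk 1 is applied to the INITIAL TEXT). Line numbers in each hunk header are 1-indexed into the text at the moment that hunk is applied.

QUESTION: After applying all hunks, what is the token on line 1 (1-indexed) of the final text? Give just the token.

Hunk 1: at line 3 remove [ldl,lgu,dozkh] add [imbs,drgc] -> 10 lines: jzv fqsa ixa bxnq imbs drgc uaynk vqwc bvjp ouwfl
Hunk 2: at line 5 remove [uaynk,vqwc] add [plpg,vep] -> 10 lines: jzv fqsa ixa bxnq imbs drgc plpg vep bvjp ouwfl
Hunk 3: at line 4 remove [imbs,drgc,plpg] add [hlvc] -> 8 lines: jzv fqsa ixa bxnq hlvc vep bvjp ouwfl
Hunk 4: at line 3 remove [hlvc] add [vbif,skffc,fmpg] -> 10 lines: jzv fqsa ixa bxnq vbif skffc fmpg vep bvjp ouwfl
Final line 1: jzv

Answer: jzv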